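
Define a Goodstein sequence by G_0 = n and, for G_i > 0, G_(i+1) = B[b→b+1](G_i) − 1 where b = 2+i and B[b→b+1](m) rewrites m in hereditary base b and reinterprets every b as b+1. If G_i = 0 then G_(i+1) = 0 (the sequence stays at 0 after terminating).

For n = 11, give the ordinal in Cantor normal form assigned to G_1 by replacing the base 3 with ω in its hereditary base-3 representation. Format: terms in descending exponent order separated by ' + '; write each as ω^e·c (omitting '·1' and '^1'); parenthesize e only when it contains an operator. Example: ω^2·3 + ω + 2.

ω^(ω + 1) + ω

G_0 = 11. HB_2(11) = 2^(2 + 1) + 2 + 1. Bump = 85. G_1 = 84.
G_1 = 84. HB_3(84) = 3^(3 + 1) + 3. Bump = 1028. G_2 = 1027.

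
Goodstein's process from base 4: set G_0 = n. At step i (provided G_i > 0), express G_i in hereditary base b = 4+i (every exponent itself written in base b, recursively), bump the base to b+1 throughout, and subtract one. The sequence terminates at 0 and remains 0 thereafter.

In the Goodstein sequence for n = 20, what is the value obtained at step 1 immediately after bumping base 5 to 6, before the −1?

40

step 0: 20 = 4^2 + 4; sub 5 for 4: 5^2 + 5; = 30; G_1 = 30−1 = 29
step 1: 29 = 5^2 + 4; sub 6 for 5: 6^2 + 4; = 40; G_2 = 40−1 = 39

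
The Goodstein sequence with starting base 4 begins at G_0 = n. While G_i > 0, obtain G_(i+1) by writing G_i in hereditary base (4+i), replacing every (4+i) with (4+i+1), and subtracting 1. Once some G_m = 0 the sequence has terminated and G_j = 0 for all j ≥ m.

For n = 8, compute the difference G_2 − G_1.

0

[0] 8 ≡ 2·4 (base 4). Lift 5: 10. −1: 9.
[1] 9 ≡ 5 + 4 (base 5). Lift 6: 10. −1: 9.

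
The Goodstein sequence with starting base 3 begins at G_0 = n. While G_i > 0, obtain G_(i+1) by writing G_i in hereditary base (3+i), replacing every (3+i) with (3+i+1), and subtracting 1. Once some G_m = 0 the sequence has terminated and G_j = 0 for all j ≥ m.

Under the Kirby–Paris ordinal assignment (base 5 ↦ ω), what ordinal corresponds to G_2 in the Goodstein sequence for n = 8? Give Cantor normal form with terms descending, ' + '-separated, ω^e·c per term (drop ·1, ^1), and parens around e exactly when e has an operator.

ω·2

8 —HB3→ 2·3 + 2 —bump→ 2·4 + 2 = 10 —(−1)→ 9
9 —HB4→ 2·4 + 1 —bump→ 2·5 + 1 = 11 —(−1)→ 10
10 —HB5→ 2·5 —bump→ 2·6 = 12 —(−1)→ 11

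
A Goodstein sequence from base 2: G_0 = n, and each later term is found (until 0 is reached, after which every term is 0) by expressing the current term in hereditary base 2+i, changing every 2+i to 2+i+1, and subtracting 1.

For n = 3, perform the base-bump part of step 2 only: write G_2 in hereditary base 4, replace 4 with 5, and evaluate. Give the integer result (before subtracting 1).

3

[0] 3 ≡ 2 + 1 (base 2). Lift 3: 4. −1: 3.
[1] 3 ≡ 3 (base 3). Lift 4: 4. −1: 3.
[2] 3 ≡ 3 (base 4). Lift 5: 3. −1: 2.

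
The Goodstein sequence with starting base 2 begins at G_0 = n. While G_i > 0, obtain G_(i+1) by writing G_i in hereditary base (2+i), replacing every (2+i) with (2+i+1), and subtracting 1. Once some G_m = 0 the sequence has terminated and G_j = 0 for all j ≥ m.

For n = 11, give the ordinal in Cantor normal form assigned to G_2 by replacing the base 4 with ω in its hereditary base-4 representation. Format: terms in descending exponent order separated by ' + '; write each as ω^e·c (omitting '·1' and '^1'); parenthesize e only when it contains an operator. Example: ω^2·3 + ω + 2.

G_0=11  [base 2] 2^(2 + 1) + 2 + 1  →[2↦3]→  3^(3 + 1) + 3 + 1 = 85  −1 ⇒ G_1=84
G_1=84  [base 3] 3^(3 + 1) + 3  →[3↦4]→  4^(4 + 1) + 4 = 1028  −1 ⇒ G_2=1027

ω^(ω + 1) + 3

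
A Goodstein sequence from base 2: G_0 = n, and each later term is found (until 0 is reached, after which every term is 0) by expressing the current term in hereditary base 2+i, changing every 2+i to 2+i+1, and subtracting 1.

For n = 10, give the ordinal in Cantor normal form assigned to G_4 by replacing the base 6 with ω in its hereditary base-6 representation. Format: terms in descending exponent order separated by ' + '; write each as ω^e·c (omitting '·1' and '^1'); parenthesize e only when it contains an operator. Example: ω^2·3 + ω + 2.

10 —HB2→ 2^(2 + 1) + 2 —bump→ 3^(3 + 1) + 3 = 84 —(−1)→ 83
83 —HB3→ 3^(3 + 1) + 2 —bump→ 4^(4 + 1) + 2 = 1026 —(−1)→ 1025
1025 —HB4→ 4^(4 + 1) + 1 —bump→ 5^(5 + 1) + 1 = 15626 —(−1)→ 15625
15625 —HB5→ 5^(5 + 1) —bump→ 6^(6 + 1) = 279936 —(−1)→ 279935
279935 —HB6→ 5·6^6 + 5·6^5 + 5·6^4 + 5·6^3 + 5·6^2 + 5·6 + 5 —bump→ 5·7^7 + 5·7^5 + 5·7^4 + 5·7^3 + 5·7^2 + 5·7 + 5 = 4215755 —(−1)→ 4215754

ω^ω·5 + ω^5·5 + ω^4·5 + ω^3·5 + ω^2·5 + ω·5 + 5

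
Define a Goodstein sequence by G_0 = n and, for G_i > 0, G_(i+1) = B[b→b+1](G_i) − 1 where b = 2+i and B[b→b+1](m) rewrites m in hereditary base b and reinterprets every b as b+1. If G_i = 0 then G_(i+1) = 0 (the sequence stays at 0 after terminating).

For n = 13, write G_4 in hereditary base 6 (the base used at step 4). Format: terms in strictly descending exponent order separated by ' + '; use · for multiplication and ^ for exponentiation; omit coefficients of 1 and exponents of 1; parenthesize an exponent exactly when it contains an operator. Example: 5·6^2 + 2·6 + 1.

i=0: 13 = 2^(2 + 1) + 2^2 + 1 (b=2); 2→3: 3^(3 + 1) + 3^3 + 1 = 109; 109−1 = 108
i=1: 108 = 3^(3 + 1) + 3^3 (b=3); 3→4: 4^(4 + 1) + 4^4 = 1280; 1280−1 = 1279
i=2: 1279 = 4^(4 + 1) + 3·4^3 + 3·4^2 + 3·4 + 3 (b=4); 4→5: 5^(5 + 1) + 3·5^3 + 3·5^2 + 3·5 + 3 = 16093; 16093−1 = 16092
i=3: 16092 = 5^(5 + 1) + 3·5^3 + 3·5^2 + 3·5 + 2 (b=5); 5→6: 6^(6 + 1) + 3·6^3 + 3·6^2 + 3·6 + 2 = 280712; 280712−1 = 280711
i=4: 280711 = 6^(6 + 1) + 3·6^3 + 3·6^2 + 3·6 + 1 (b=6); 6→7: 7^(7 + 1) + 3·7^3 + 3·7^2 + 3·7 + 1 = 5765999; 5765999−1 = 5765998

6^(6 + 1) + 3·6^3 + 3·6^2 + 3·6 + 1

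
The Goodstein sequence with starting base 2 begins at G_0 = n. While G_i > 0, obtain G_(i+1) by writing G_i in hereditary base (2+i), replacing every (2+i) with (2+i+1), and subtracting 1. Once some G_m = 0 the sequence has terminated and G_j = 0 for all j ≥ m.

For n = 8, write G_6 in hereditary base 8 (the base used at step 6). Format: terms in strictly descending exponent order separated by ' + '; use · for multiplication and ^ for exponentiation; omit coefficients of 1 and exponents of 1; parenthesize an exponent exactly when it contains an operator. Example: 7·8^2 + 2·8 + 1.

step 0: 8 = 2^(2 + 1); sub 3 for 2: 3^(3 + 1); = 81; G_1 = 81−1 = 80
step 1: 80 = 2·3^3 + 2·3^2 + 2·3 + 2; sub 4 for 3: 2·4^4 + 2·4^2 + 2·4 + 2; = 554; G_2 = 554−1 = 553
step 2: 553 = 2·4^4 + 2·4^2 + 2·4 + 1; sub 5 for 4: 2·5^5 + 2·5^2 + 2·5 + 1; = 6311; G_3 = 6311−1 = 6310
step 3: 6310 = 2·5^5 + 2·5^2 + 2·5; sub 6 for 5: 2·6^6 + 2·6^2 + 2·6; = 93396; G_4 = 93396−1 = 93395
step 4: 93395 = 2·6^6 + 2·6^2 + 6 + 5; sub 7 for 6: 2·7^7 + 2·7^2 + 7 + 5; = 1647196; G_5 = 1647196−1 = 1647195
step 5: 1647195 = 2·7^7 + 2·7^2 + 7 + 4; sub 8 for 7: 2·8^8 + 2·8^2 + 8 + 4; = 33554572; G_6 = 33554572−1 = 33554571
step 6: 33554571 = 2·8^8 + 2·8^2 + 8 + 3; sub 9 for 8: 2·9^9 + 2·9^2 + 9 + 3; = 774841152; G_7 = 774841152−1 = 774841151

2·8^8 + 2·8^2 + 8 + 3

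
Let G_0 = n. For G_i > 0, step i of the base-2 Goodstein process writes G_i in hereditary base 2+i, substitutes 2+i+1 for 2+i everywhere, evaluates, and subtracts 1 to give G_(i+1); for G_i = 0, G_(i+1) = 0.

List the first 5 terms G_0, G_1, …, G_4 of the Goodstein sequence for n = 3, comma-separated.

3, 3, 3, 2, 1

step 0: 3 = 2 + 1; sub 3 for 2: 3 + 1; = 4; G_1 = 4−1 = 3
step 1: 3 = 3; sub 4 for 3: 4; = 4; G_2 = 4−1 = 3
step 2: 3 = 3; sub 5 for 4: 3; = 3; G_3 = 3−1 = 2
step 3: 2 = 2; sub 6 for 5: 2; = 2; G_4 = 2−1 = 1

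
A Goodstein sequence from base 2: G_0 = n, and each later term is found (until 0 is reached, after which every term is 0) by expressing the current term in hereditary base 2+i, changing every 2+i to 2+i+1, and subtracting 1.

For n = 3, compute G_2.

i=0: 3 = 2 + 1 (b=2); 2→3: 3 + 1 = 4; 4−1 = 3
i=1: 3 = 3 (b=3); 3→4: 4 = 4; 4−1 = 3

3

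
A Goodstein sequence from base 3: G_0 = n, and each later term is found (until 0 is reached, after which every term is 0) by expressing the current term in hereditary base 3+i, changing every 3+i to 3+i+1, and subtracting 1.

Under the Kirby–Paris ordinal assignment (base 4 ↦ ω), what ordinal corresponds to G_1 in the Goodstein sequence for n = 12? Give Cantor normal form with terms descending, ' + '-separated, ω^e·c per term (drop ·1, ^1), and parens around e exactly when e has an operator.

ω^2 + 3

i=0: 12 = 3^2 + 3 (b=3); 3→4: 4^2 + 4 = 20; 20−1 = 19
i=1: 19 = 4^2 + 3 (b=4); 4→5: 5^2 + 3 = 28; 28−1 = 27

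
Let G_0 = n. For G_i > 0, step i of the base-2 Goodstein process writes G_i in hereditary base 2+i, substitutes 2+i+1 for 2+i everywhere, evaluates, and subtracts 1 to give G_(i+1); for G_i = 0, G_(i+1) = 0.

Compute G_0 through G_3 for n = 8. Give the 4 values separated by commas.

G_0=8  [base 2] 2^(2 + 1)  →[2↦3]→  3^(3 + 1) = 81  −1 ⇒ G_1=80
G_1=80  [base 3] 2·3^3 + 2·3^2 + 2·3 + 2  →[3↦4]→  2·4^4 + 2·4^2 + 2·4 + 2 = 554  −1 ⇒ G_2=553
G_2=553  [base 4] 2·4^4 + 2·4^2 + 2·4 + 1  →[4↦5]→  2·5^5 + 2·5^2 + 2·5 + 1 = 6311  −1 ⇒ G_3=6310

8, 80, 553, 6310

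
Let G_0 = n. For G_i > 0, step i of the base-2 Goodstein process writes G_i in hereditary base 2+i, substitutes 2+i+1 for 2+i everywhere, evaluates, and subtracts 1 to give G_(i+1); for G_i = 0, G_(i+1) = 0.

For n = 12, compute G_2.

1065

12 —HB2→ 2^(2 + 1) + 2^2 —bump→ 3^(3 + 1) + 3^3 = 108 —(−1)→ 107
107 —HB3→ 3^(3 + 1) + 2·3^2 + 2·3 + 2 —bump→ 4^(4 + 1) + 2·4^2 + 2·4 + 2 = 1066 —(−1)→ 1065
1065 —HB4→ 4^(4 + 1) + 2·4^2 + 2·4 + 1 —bump→ 5^(5 + 1) + 2·5^2 + 2·5 + 1 = 15686 —(−1)→ 15685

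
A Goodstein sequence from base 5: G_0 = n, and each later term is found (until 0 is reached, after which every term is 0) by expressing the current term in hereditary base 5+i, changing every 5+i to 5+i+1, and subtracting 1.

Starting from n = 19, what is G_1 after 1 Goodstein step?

[0] 19 ≡ 3·5 + 4 (base 5). Lift 6: 22. −1: 21.
[1] 21 ≡ 3·6 + 3 (base 6). Lift 7: 24. −1: 23.

21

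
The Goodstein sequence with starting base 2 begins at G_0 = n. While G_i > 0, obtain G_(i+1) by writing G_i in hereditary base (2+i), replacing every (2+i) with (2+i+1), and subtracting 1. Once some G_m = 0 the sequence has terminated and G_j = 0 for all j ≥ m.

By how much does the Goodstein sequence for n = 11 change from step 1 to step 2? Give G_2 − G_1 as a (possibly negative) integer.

(0) 11|_2 = 2^(2 + 1) + 2 + 1 ↦ 3^(3 + 1) + 3 + 1|_3 = 85 ⇒ 84
(1) 84|_3 = 3^(3 + 1) + 3 ↦ 4^(4 + 1) + 4|_4 = 1028 ⇒ 1027

943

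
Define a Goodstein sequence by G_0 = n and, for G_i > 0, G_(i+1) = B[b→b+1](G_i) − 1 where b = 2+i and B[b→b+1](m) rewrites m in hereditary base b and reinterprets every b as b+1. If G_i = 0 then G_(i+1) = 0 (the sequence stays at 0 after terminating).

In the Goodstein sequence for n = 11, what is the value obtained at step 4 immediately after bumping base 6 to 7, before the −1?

5764802

step 0: 11 = 2^(2 + 1) + 2 + 1; sub 3 for 2: 3^(3 + 1) + 3 + 1; = 85; G_1 = 85−1 = 84
step 1: 84 = 3^(3 + 1) + 3; sub 4 for 3: 4^(4 + 1) + 4; = 1028; G_2 = 1028−1 = 1027
step 2: 1027 = 4^(4 + 1) + 3; sub 5 for 4: 5^(5 + 1) + 3; = 15628; G_3 = 15628−1 = 15627
step 3: 15627 = 5^(5 + 1) + 2; sub 6 for 5: 6^(6 + 1) + 2; = 279938; G_4 = 279938−1 = 279937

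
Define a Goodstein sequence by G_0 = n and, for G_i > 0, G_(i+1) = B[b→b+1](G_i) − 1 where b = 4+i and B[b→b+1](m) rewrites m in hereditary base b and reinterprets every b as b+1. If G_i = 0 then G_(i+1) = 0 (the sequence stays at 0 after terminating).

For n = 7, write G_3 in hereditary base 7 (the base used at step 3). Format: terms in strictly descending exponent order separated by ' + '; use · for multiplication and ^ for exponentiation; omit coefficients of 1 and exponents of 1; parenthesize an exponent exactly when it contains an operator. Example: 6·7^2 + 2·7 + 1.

7

G_0=7  [base 4] 4 + 3  →[4↦5]→  5 + 3 = 8  −1 ⇒ G_1=7
G_1=7  [base 5] 5 + 2  →[5↦6]→  6 + 2 = 8  −1 ⇒ G_2=7
G_2=7  [base 6] 6 + 1  →[6↦7]→  7 + 1 = 8  −1 ⇒ G_3=7
G_3=7  [base 7] 7  →[7↦8]→  8 = 8  −1 ⇒ G_4=7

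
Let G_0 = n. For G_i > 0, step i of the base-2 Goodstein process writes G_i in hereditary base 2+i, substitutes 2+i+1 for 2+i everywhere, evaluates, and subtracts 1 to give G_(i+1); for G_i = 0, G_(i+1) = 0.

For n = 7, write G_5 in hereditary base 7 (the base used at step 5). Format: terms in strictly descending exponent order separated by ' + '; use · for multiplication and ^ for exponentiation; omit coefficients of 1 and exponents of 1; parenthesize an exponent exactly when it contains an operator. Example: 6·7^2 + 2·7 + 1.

7^7

i=0: 7 = 2^2 + 2 + 1 (b=2); 2→3: 3^3 + 3 + 1 = 31; 31−1 = 30
i=1: 30 = 3^3 + 3 (b=3); 3→4: 4^4 + 4 = 260; 260−1 = 259
i=2: 259 = 4^4 + 3 (b=4); 4→5: 5^5 + 3 = 3128; 3128−1 = 3127
i=3: 3127 = 5^5 + 2 (b=5); 5→6: 6^6 + 2 = 46658; 46658−1 = 46657
i=4: 46657 = 6^6 + 1 (b=6); 6→7: 7^7 + 1 = 823544; 823544−1 = 823543
i=5: 823543 = 7^7 (b=7); 7→8: 8^8 = 16777216; 16777216−1 = 16777215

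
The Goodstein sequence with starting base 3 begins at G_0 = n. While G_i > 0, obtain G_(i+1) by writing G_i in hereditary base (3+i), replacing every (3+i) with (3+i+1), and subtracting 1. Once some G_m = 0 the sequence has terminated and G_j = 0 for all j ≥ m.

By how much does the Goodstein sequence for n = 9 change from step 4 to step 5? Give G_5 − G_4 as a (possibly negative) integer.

9 —HB3→ 3^2 —bump→ 4^2 = 16 —(−1)→ 15
15 —HB4→ 3·4 + 3 —bump→ 3·5 + 3 = 18 —(−1)→ 17
17 —HB5→ 3·5 + 2 —bump→ 3·6 + 2 = 20 —(−1)→ 19
19 —HB6→ 3·6 + 1 —bump→ 3·7 + 1 = 22 —(−1)→ 21
21 —HB7→ 3·7 —bump→ 3·8 = 24 —(−1)→ 23

2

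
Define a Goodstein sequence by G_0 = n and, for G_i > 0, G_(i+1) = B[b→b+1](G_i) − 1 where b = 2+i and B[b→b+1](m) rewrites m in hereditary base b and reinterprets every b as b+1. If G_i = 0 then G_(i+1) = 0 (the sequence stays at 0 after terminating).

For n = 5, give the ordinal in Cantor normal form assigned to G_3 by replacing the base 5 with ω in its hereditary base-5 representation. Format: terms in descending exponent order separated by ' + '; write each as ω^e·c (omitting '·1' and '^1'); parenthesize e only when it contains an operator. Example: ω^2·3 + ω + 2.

i=0: 5 = 2^2 + 1 (b=2); 2→3: 3^3 + 1 = 28; 28−1 = 27
i=1: 27 = 3^3 (b=3); 3→4: 4^4 = 256; 256−1 = 255
i=2: 255 = 3·4^3 + 3·4^2 + 3·4 + 3 (b=4); 4→5: 3·5^3 + 3·5^2 + 3·5 + 3 = 468; 468−1 = 467
i=3: 467 = 3·5^3 + 3·5^2 + 3·5 + 2 (b=5); 5→6: 3·6^3 + 3·6^2 + 3·6 + 2 = 776; 776−1 = 775

ω^3·3 + ω^2·3 + ω·3 + 2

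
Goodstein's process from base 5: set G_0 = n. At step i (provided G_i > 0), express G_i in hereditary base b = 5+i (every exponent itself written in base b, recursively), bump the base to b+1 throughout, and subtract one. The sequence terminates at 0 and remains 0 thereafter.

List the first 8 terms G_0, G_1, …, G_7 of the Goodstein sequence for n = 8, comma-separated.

8, 8, 8, 8, 8, 7, 6, 5

step 0: 8 = 5 + 3; sub 6 for 5: 6 + 3; = 9; G_1 = 9−1 = 8
step 1: 8 = 6 + 2; sub 7 for 6: 7 + 2; = 9; G_2 = 9−1 = 8
step 2: 8 = 7 + 1; sub 8 for 7: 8 + 1; = 9; G_3 = 9−1 = 8
step 3: 8 = 8; sub 9 for 8: 9; = 9; G_4 = 9−1 = 8
step 4: 8 = 8; sub 10 for 9: 8; = 8; G_5 = 8−1 = 7
step 5: 7 = 7; sub 11 for 10: 7; = 7; G_6 = 7−1 = 6
step 6: 6 = 6; sub 12 for 11: 6; = 6; G_7 = 6−1 = 5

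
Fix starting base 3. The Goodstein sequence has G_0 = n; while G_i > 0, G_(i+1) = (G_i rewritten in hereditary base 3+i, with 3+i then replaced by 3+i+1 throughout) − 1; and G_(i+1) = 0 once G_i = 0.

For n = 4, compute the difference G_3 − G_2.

i=0: 4 = 3 + 1 (b=3); 3→4: 4 + 1 = 5; 5−1 = 4
i=1: 4 = 4 (b=4); 4→5: 5 = 5; 5−1 = 4
i=2: 4 = 4 (b=5); 5→6: 4 = 4; 4−1 = 3

-1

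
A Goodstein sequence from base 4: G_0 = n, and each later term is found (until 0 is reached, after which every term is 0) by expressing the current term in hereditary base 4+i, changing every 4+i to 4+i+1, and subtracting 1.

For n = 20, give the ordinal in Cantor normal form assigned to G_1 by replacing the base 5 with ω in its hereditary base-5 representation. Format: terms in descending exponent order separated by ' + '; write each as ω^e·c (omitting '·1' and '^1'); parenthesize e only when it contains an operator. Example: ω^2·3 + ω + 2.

(0) 20|_4 = 4^2 + 4 ↦ 5^2 + 5|_5 = 30 ⇒ 29
(1) 29|_5 = 5^2 + 4 ↦ 6^2 + 4|_6 = 40 ⇒ 39

ω^2 + 4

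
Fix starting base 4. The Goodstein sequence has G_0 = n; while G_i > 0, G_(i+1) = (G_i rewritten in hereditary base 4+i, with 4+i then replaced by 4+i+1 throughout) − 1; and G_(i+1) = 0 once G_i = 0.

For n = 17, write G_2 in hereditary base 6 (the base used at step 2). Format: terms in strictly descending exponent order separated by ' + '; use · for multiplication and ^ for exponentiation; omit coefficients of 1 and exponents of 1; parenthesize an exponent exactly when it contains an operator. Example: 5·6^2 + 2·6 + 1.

base 4: 17 = 4^2 + 1; at 5: 5^2 + 1 = 26; next = 25
base 5: 25 = 5^2; at 6: 6^2 = 36; next = 35
base 6: 35 = 5·6 + 5; at 7: 5·7 + 5 = 40; next = 39

5·6 + 5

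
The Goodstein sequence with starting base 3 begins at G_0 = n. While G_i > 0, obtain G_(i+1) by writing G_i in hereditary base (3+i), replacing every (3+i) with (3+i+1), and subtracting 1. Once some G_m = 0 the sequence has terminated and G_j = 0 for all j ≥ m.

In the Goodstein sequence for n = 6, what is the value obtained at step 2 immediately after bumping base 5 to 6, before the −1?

[0] 6 ≡ 2·3 (base 3). Lift 4: 8. −1: 7.
[1] 7 ≡ 4 + 3 (base 4). Lift 5: 8. −1: 7.

8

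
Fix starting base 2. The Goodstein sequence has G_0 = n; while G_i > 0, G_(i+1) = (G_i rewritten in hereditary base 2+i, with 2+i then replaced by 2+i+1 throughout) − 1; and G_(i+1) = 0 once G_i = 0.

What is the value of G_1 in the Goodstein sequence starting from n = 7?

30

(0) 7|_2 = 2^2 + 2 + 1 ↦ 3^3 + 3 + 1|_3 = 31 ⇒ 30
(1) 30|_3 = 3^3 + 3 ↦ 4^4 + 4|_4 = 260 ⇒ 259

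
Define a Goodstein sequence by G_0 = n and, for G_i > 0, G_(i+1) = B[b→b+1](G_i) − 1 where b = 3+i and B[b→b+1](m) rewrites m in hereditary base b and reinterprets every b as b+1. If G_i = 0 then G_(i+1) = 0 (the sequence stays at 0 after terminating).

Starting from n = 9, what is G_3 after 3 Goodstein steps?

base 3: 9 = 3^2; at 4: 4^2 = 16; next = 15
base 4: 15 = 3·4 + 3; at 5: 3·5 + 3 = 18; next = 17
base 5: 17 = 3·5 + 2; at 6: 3·6 + 2 = 20; next = 19
base 6: 19 = 3·6 + 1; at 7: 3·7 + 1 = 22; next = 21

19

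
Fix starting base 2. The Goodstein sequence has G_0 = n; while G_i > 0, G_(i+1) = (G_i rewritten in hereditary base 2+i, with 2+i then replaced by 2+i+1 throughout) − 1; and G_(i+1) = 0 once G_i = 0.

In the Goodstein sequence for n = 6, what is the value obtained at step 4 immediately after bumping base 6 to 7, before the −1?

98040

step 0: 6 = 2^2 + 2; sub 3 for 2: 3^3 + 3; = 30; G_1 = 30−1 = 29
step 1: 29 = 3^3 + 2; sub 4 for 3: 4^4 + 2; = 258; G_2 = 258−1 = 257
step 2: 257 = 4^4 + 1; sub 5 for 4: 5^5 + 1; = 3126; G_3 = 3126−1 = 3125
step 3: 3125 = 5^5; sub 6 for 5: 6^6; = 46656; G_4 = 46656−1 = 46655
step 4: 46655 = 5·6^5 + 5·6^4 + 5·6^3 + 5·6^2 + 5·6 + 5; sub 7 for 6: 5·7^5 + 5·7^4 + 5·7^3 + 5·7^2 + 5·7 + 5; = 98040; G_5 = 98040−1 = 98039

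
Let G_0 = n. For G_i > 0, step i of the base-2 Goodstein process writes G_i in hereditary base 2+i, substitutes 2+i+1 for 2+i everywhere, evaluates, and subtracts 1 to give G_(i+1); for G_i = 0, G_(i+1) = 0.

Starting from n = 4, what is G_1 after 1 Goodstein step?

i=0: 4 = 2^2 (b=2); 2→3: 3^3 = 27; 27−1 = 26
i=1: 26 = 2·3^2 + 2·3 + 2 (b=3); 3→4: 2·4^2 + 2·4 + 2 = 42; 42−1 = 41

26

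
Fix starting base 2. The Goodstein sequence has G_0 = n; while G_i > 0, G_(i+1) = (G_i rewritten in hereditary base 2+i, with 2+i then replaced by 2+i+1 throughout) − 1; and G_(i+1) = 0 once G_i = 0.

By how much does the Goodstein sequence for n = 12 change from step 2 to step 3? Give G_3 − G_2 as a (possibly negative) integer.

14620

G_0 = 12. HB_2(12) = 2^(2 + 1) + 2^2. Bump = 108. G_1 = 107.
G_1 = 107. HB_3(107) = 3^(3 + 1) + 2·3^2 + 2·3 + 2. Bump = 1066. G_2 = 1065.
G_2 = 1065. HB_4(1065) = 4^(4 + 1) + 2·4^2 + 2·4 + 1. Bump = 15686. G_3 = 15685.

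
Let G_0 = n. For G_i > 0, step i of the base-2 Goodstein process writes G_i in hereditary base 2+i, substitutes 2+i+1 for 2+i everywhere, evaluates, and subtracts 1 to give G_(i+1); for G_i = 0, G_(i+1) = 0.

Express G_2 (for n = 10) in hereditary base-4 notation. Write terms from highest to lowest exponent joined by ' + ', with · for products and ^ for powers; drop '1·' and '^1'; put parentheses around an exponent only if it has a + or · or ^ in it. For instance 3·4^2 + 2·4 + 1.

G_0 = 10. HB_2(10) = 2^(2 + 1) + 2. Bump = 84. G_1 = 83.
G_1 = 83. HB_3(83) = 3^(3 + 1) + 2. Bump = 1026. G_2 = 1025.
G_2 = 1025. HB_4(1025) = 4^(4 + 1) + 1. Bump = 15626. G_3 = 15625.

4^(4 + 1) + 1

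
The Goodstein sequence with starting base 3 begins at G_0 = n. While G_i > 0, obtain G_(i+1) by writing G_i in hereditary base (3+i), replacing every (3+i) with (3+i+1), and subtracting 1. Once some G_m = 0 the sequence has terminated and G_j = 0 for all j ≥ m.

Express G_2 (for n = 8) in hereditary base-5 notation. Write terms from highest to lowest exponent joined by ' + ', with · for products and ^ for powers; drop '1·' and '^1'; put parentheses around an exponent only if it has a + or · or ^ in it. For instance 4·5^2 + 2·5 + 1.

G_0 = 8. HB_3(8) = 2·3 + 2. Bump = 10. G_1 = 9.
G_1 = 9. HB_4(9) = 2·4 + 1. Bump = 11. G_2 = 10.

2·5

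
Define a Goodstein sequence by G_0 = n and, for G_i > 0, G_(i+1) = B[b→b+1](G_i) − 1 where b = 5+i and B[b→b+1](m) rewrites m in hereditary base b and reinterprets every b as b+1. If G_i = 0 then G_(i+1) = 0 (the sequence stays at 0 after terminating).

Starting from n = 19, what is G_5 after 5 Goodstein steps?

G_0=19  [base 5] 3·5 + 4  →[5↦6]→  3·6 + 4 = 22  −1 ⇒ G_1=21
G_1=21  [base 6] 3·6 + 3  →[6↦7]→  3·7 + 3 = 24  −1 ⇒ G_2=23
G_2=23  [base 7] 3·7 + 2  →[7↦8]→  3·8 + 2 = 26  −1 ⇒ G_3=25
G_3=25  [base 8] 3·8 + 1  →[8↦9]→  3·9 + 1 = 28  −1 ⇒ G_4=27
G_4=27  [base 9] 3·9  →[9↦10]→  3·10 = 30  −1 ⇒ G_5=29

29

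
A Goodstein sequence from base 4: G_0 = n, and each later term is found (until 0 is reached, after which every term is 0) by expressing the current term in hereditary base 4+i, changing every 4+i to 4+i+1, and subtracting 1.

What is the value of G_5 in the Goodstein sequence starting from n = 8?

G_0=8  [base 4] 2·4  →[4↦5]→  2·5 = 10  −1 ⇒ G_1=9
G_1=9  [base 5] 5 + 4  →[5↦6]→  6 + 4 = 10  −1 ⇒ G_2=9
G_2=9  [base 6] 6 + 3  →[6↦7]→  7 + 3 = 10  −1 ⇒ G_3=9
G_3=9  [base 7] 7 + 2  →[7↦8]→  8 + 2 = 10  −1 ⇒ G_4=9
G_4=9  [base 8] 8 + 1  →[8↦9]→  9 + 1 = 10  −1 ⇒ G_5=9
G_5=9  [base 9] 9  →[9↦10]→  10 = 10  −1 ⇒ G_6=9

9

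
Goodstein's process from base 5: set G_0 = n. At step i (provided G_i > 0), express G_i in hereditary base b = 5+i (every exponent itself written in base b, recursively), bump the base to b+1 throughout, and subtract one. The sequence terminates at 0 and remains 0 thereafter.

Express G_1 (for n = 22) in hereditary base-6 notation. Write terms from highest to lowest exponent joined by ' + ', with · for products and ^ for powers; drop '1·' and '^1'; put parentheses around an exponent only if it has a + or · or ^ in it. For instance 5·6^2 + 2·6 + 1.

4·6 + 1

G_0=22  [base 5] 4·5 + 2  →[5↦6]→  4·6 + 2 = 26  −1 ⇒ G_1=25
G_1=25  [base 6] 4·6 + 1  →[6↦7]→  4·7 + 1 = 29  −1 ⇒ G_2=28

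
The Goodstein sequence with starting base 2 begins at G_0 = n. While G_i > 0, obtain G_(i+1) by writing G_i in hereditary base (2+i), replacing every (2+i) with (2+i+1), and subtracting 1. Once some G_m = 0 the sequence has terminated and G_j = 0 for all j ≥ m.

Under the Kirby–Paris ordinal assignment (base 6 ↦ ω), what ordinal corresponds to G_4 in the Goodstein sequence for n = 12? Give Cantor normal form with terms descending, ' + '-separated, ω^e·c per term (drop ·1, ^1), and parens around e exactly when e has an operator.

ω^(ω + 1) + ω^2·2 + ω + 5

(0) 12|_2 = 2^(2 + 1) + 2^2 ↦ 3^(3 + 1) + 3^3|_3 = 108 ⇒ 107
(1) 107|_3 = 3^(3 + 1) + 2·3^2 + 2·3 + 2 ↦ 4^(4 + 1) + 2·4^2 + 2·4 + 2|_4 = 1066 ⇒ 1065
(2) 1065|_4 = 4^(4 + 1) + 2·4^2 + 2·4 + 1 ↦ 5^(5 + 1) + 2·5^2 + 2·5 + 1|_5 = 15686 ⇒ 15685
(3) 15685|_5 = 5^(5 + 1) + 2·5^2 + 2·5 ↦ 6^(6 + 1) + 2·6^2 + 2·6|_6 = 280020 ⇒ 280019
(4) 280019|_6 = 6^(6 + 1) + 2·6^2 + 6 + 5 ↦ 7^(7 + 1) + 2·7^2 + 7 + 5|_7 = 5764911 ⇒ 5764910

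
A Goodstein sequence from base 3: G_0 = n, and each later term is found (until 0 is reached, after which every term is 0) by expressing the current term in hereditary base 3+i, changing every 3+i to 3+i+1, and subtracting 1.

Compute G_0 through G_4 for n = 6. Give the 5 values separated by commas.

step 0: 6 = 2·3; sub 4 for 3: 2·4; = 8; G_1 = 8−1 = 7
step 1: 7 = 4 + 3; sub 5 for 4: 5 + 3; = 8; G_2 = 8−1 = 7
step 2: 7 = 5 + 2; sub 6 for 5: 6 + 2; = 8; G_3 = 8−1 = 7
step 3: 7 = 6 + 1; sub 7 for 6: 7 + 1; = 8; G_4 = 8−1 = 7

6, 7, 7, 7, 7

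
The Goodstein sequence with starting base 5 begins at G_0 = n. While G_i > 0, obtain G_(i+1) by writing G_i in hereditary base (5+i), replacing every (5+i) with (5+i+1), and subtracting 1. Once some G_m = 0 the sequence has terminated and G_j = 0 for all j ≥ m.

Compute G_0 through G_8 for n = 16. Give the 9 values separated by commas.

i=0: 16 = 3·5 + 1 (b=5); 5→6: 3·6 + 1 = 19; 19−1 = 18
i=1: 18 = 3·6 (b=6); 6→7: 3·7 = 21; 21−1 = 20
i=2: 20 = 2·7 + 6 (b=7); 7→8: 2·8 + 6 = 22; 22−1 = 21
i=3: 21 = 2·8 + 5 (b=8); 8→9: 2·9 + 5 = 23; 23−1 = 22
i=4: 22 = 2·9 + 4 (b=9); 9→10: 2·10 + 4 = 24; 24−1 = 23
i=5: 23 = 2·10 + 3 (b=10); 10→11: 2·11 + 3 = 25; 25−1 = 24
i=6: 24 = 2·11 + 2 (b=11); 11→12: 2·12 + 2 = 26; 26−1 = 25
i=7: 25 = 2·12 + 1 (b=12); 12→13: 2·13 + 1 = 27; 27−1 = 26

16, 18, 20, 21, 22, 23, 24, 25, 26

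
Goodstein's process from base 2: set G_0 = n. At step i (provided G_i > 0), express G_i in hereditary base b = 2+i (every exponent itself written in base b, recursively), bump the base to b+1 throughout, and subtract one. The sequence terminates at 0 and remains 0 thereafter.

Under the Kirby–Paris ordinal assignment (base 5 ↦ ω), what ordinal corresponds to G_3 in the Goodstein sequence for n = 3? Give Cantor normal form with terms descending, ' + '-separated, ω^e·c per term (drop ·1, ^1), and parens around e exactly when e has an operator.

2

(0) 3|_2 = 2 + 1 ↦ 3 + 1|_3 = 4 ⇒ 3
(1) 3|_3 = 3 ↦ 4|_4 = 4 ⇒ 3
(2) 3|_4 = 3 ↦ 3|_5 = 3 ⇒ 2
(3) 2|_5 = 2 ↦ 2|_6 = 2 ⇒ 1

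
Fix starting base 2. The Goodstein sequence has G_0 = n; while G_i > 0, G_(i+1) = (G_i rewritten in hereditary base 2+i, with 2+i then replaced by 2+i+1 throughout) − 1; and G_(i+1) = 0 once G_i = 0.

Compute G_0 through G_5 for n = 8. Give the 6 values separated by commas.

G_0=8  [base 2] 2^(2 + 1)  →[2↦3]→  3^(3 + 1) = 81  −1 ⇒ G_1=80
G_1=80  [base 3] 2·3^3 + 2·3^2 + 2·3 + 2  →[3↦4]→  2·4^4 + 2·4^2 + 2·4 + 2 = 554  −1 ⇒ G_2=553
G_2=553  [base 4] 2·4^4 + 2·4^2 + 2·4 + 1  →[4↦5]→  2·5^5 + 2·5^2 + 2·5 + 1 = 6311  −1 ⇒ G_3=6310
G_3=6310  [base 5] 2·5^5 + 2·5^2 + 2·5  →[5↦6]→  2·6^6 + 2·6^2 + 2·6 = 93396  −1 ⇒ G_4=93395
G_4=93395  [base 6] 2·6^6 + 2·6^2 + 6 + 5  →[6↦7]→  2·7^7 + 2·7^2 + 7 + 5 = 1647196  −1 ⇒ G_5=1647195

8, 80, 553, 6310, 93395, 1647195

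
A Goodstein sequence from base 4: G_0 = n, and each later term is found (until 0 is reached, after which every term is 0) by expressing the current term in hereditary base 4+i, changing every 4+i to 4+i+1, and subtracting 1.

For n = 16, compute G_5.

[0] 16 ≡ 4^2 (base 4). Lift 5: 25. −1: 24.
[1] 24 ≡ 4·5 + 4 (base 5). Lift 6: 28. −1: 27.
[2] 27 ≡ 4·6 + 3 (base 6). Lift 7: 31. −1: 30.
[3] 30 ≡ 4·7 + 2 (base 7). Lift 8: 34. −1: 33.
[4] 33 ≡ 4·8 + 1 (base 8). Lift 9: 37. −1: 36.
[5] 36 ≡ 4·9 (base 9). Lift 10: 40. −1: 39.

36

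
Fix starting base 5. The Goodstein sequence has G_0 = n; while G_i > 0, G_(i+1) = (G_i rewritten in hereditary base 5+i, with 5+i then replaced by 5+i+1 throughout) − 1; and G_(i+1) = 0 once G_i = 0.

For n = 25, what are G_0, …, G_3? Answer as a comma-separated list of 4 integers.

i=0: 25 = 5^2 (b=5); 5→6: 6^2 = 36; 36−1 = 35
i=1: 35 = 5·6 + 5 (b=6); 6→7: 5·7 + 5 = 40; 40−1 = 39
i=2: 39 = 5·7 + 4 (b=7); 7→8: 5·8 + 4 = 44; 44−1 = 43

25, 35, 39, 43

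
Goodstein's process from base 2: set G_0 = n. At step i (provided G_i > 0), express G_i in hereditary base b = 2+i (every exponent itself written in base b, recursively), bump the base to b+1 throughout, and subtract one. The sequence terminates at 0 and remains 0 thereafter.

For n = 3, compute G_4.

step 0: 3 = 2 + 1; sub 3 for 2: 3 + 1; = 4; G_1 = 4−1 = 3
step 1: 3 = 3; sub 4 for 3: 4; = 4; G_2 = 4−1 = 3
step 2: 3 = 3; sub 5 for 4: 3; = 3; G_3 = 3−1 = 2
step 3: 2 = 2; sub 6 for 5: 2; = 2; G_4 = 2−1 = 1

1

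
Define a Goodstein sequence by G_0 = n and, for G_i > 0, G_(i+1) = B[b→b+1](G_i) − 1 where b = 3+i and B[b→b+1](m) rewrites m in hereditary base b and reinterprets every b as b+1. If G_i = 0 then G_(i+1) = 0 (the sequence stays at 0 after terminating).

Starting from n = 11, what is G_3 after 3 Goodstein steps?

35

base 3: 11 = 3^2 + 2; at 4: 4^2 + 2 = 18; next = 17
base 4: 17 = 4^2 + 1; at 5: 5^2 + 1 = 26; next = 25
base 5: 25 = 5^2; at 6: 6^2 = 36; next = 35
base 6: 35 = 5·6 + 5; at 7: 5·7 + 5 = 40; next = 39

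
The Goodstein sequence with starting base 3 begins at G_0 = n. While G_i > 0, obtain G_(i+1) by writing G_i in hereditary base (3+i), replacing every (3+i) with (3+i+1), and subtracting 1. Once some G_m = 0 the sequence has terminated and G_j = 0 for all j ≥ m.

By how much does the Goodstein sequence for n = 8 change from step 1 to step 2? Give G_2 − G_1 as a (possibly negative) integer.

[0] 8 ≡ 2·3 + 2 (base 3). Lift 4: 10. −1: 9.
[1] 9 ≡ 2·4 + 1 (base 4). Lift 5: 11. −1: 10.

1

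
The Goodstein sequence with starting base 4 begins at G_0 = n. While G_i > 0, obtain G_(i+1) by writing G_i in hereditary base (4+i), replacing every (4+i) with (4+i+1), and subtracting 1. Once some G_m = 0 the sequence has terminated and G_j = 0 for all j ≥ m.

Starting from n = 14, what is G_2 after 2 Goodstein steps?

18

G_0=14  [base 4] 3·4 + 2  →[4↦5]→  3·5 + 2 = 17  −1 ⇒ G_1=16
G_1=16  [base 5] 3·5 + 1  →[5↦6]→  3·6 + 1 = 19  −1 ⇒ G_2=18
G_2=18  [base 6] 3·6  →[6↦7]→  3·7 = 21  −1 ⇒ G_3=20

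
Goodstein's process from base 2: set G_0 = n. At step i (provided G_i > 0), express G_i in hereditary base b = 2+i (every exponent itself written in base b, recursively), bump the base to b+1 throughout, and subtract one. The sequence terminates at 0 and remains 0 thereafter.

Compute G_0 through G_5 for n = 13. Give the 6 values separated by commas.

13, 108, 1279, 16092, 280711, 5765998

13 —HB2→ 2^(2 + 1) + 2^2 + 1 —bump→ 3^(3 + 1) + 3^3 + 1 = 109 —(−1)→ 108
108 —HB3→ 3^(3 + 1) + 3^3 —bump→ 4^(4 + 1) + 4^4 = 1280 —(−1)→ 1279
1279 —HB4→ 4^(4 + 1) + 3·4^3 + 3·4^2 + 3·4 + 3 —bump→ 5^(5 + 1) + 3·5^3 + 3·5^2 + 3·5 + 3 = 16093 —(−1)→ 16092
16092 —HB5→ 5^(5 + 1) + 3·5^3 + 3·5^2 + 3·5 + 2 —bump→ 6^(6 + 1) + 3·6^3 + 3·6^2 + 3·6 + 2 = 280712 —(−1)→ 280711
280711 —HB6→ 6^(6 + 1) + 3·6^3 + 3·6^2 + 3·6 + 1 —bump→ 7^(7 + 1) + 3·7^3 + 3·7^2 + 3·7 + 1 = 5765999 —(−1)→ 5765998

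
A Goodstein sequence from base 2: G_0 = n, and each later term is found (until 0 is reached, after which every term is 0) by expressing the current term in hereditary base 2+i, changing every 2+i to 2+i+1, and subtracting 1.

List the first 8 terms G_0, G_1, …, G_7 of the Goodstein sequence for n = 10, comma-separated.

10, 83, 1025, 15625, 279935, 4215754, 84073323, 1937434592

G_0=10  [base 2] 2^(2 + 1) + 2  →[2↦3]→  3^(3 + 1) + 3 = 84  −1 ⇒ G_1=83
G_1=83  [base 3] 3^(3 + 1) + 2  →[3↦4]→  4^(4 + 1) + 2 = 1026  −1 ⇒ G_2=1025
G_2=1025  [base 4] 4^(4 + 1) + 1  →[4↦5]→  5^(5 + 1) + 1 = 15626  −1 ⇒ G_3=15625
G_3=15625  [base 5] 5^(5 + 1)  →[5↦6]→  6^(6 + 1) = 279936  −1 ⇒ G_4=279935
G_4=279935  [base 6] 5·6^6 + 5·6^5 + 5·6^4 + 5·6^3 + 5·6^2 + 5·6 + 5  →[6↦7]→  5·7^7 + 5·7^5 + 5·7^4 + 5·7^3 + 5·7^2 + 5·7 + 5 = 4215755  −1 ⇒ G_5=4215754
G_5=4215754  [base 7] 5·7^7 + 5·7^5 + 5·7^4 + 5·7^3 + 5·7^2 + 5·7 + 4  →[7↦8]→  5·8^8 + 5·8^5 + 5·8^4 + 5·8^3 + 5·8^2 + 5·8 + 4 = 84073324  −1 ⇒ G_6=84073323
G_6=84073323  [base 8] 5·8^8 + 5·8^5 + 5·8^4 + 5·8^3 + 5·8^2 + 5·8 + 3  →[8↦9]→  5·9^9 + 5·9^5 + 5·9^4 + 5·9^3 + 5·9^2 + 5·9 + 3 = 1937434593  −1 ⇒ G_7=1937434592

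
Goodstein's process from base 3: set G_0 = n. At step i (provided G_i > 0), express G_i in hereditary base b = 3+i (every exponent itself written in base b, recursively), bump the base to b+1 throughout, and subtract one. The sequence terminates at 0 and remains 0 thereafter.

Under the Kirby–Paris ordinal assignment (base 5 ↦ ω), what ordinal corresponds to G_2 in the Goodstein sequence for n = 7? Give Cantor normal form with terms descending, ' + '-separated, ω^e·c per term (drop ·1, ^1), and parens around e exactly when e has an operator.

ω + 4

G_0=7  [base 3] 2·3 + 1  →[3↦4]→  2·4 + 1 = 9  −1 ⇒ G_1=8
G_1=8  [base 4] 2·4  →[4↦5]→  2·5 = 10  −1 ⇒ G_2=9
G_2=9  [base 5] 5 + 4  →[5↦6]→  6 + 4 = 10  −1 ⇒ G_3=9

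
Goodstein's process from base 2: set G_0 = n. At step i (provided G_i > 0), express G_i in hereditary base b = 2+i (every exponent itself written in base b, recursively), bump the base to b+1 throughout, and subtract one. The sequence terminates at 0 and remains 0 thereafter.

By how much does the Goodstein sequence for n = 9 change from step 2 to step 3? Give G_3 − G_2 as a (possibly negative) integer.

8819

(0) 9|_2 = 2^(2 + 1) + 1 ↦ 3^(3 + 1) + 1|_3 = 82 ⇒ 81
(1) 81|_3 = 3^(3 + 1) ↦ 4^(4 + 1)|_4 = 1024 ⇒ 1023
(2) 1023|_4 = 3·4^4 + 3·4^3 + 3·4^2 + 3·4 + 3 ↦ 3·5^5 + 3·5^3 + 3·5^2 + 3·5 + 3|_5 = 9843 ⇒ 9842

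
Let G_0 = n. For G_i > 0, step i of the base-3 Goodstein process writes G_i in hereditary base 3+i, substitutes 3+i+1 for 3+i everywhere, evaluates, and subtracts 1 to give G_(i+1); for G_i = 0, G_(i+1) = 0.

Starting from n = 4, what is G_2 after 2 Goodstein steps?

4 —HB3→ 3 + 1 —bump→ 4 + 1 = 5 —(−1)→ 4
4 —HB4→ 4 —bump→ 5 = 5 —(−1)→ 4
4 —HB5→ 4 —bump→ 4 = 4 —(−1)→ 3

4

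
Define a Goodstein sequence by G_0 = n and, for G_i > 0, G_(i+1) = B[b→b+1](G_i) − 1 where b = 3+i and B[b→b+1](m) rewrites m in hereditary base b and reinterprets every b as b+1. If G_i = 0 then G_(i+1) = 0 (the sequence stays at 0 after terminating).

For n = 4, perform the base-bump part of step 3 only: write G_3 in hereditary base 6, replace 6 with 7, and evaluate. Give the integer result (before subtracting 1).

4 —HB3→ 3 + 1 —bump→ 4 + 1 = 5 —(−1)→ 4
4 —HB4→ 4 —bump→ 5 = 5 —(−1)→ 4
4 —HB5→ 4 —bump→ 4 = 4 —(−1)→ 3
3 —HB6→ 3 —bump→ 3 = 3 —(−1)→ 2

3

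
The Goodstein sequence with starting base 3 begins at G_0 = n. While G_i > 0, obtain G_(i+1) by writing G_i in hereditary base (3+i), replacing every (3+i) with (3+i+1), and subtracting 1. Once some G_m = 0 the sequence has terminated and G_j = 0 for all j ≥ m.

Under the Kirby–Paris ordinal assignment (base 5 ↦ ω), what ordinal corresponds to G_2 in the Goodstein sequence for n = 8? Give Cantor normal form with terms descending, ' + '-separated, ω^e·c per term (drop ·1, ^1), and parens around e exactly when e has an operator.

ω·2

[0] 8 ≡ 2·3 + 2 (base 3). Lift 4: 10. −1: 9.
[1] 9 ≡ 2·4 + 1 (base 4). Lift 5: 11. −1: 10.
[2] 10 ≡ 2·5 (base 5). Lift 6: 12. −1: 11.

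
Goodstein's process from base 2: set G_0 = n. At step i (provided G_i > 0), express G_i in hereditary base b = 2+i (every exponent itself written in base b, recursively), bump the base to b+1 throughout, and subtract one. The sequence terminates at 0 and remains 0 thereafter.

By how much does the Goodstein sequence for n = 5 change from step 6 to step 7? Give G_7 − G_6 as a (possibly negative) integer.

i=0: 5 = 2^2 + 1 (b=2); 2→3: 3^3 + 1 = 28; 28−1 = 27
i=1: 27 = 3^3 (b=3); 3→4: 4^4 = 256; 256−1 = 255
i=2: 255 = 3·4^3 + 3·4^2 + 3·4 + 3 (b=4); 4→5: 3·5^3 + 3·5^2 + 3·5 + 3 = 468; 468−1 = 467
i=3: 467 = 3·5^3 + 3·5^2 + 3·5 + 2 (b=5); 5→6: 3·6^3 + 3·6^2 + 3·6 + 2 = 776; 776−1 = 775
i=4: 775 = 3·6^3 + 3·6^2 + 3·6 + 1 (b=6); 6→7: 3·7^3 + 3·7^2 + 3·7 + 1 = 1198; 1198−1 = 1197
i=5: 1197 = 3·7^3 + 3·7^2 + 3·7 (b=7); 7→8: 3·8^3 + 3·8^2 + 3·8 = 1752; 1752−1 = 1751
i=6: 1751 = 3·8^3 + 3·8^2 + 2·8 + 7 (b=8); 8→9: 3·9^3 + 3·9^2 + 2·9 + 7 = 2455; 2455−1 = 2454

703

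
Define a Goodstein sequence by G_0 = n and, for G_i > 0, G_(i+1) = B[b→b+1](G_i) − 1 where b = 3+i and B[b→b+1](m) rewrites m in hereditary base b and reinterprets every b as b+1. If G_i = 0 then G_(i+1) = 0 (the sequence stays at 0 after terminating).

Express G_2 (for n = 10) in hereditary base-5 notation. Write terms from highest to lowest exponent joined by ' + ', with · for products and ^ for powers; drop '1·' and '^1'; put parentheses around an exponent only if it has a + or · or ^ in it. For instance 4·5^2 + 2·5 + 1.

step 0: 10 = 3^2 + 1; sub 4 for 3: 4^2 + 1; = 17; G_1 = 17−1 = 16
step 1: 16 = 4^2; sub 5 for 4: 5^2; = 25; G_2 = 25−1 = 24
step 2: 24 = 4·5 + 4; sub 6 for 5: 4·6 + 4; = 28; G_3 = 28−1 = 27

4·5 + 4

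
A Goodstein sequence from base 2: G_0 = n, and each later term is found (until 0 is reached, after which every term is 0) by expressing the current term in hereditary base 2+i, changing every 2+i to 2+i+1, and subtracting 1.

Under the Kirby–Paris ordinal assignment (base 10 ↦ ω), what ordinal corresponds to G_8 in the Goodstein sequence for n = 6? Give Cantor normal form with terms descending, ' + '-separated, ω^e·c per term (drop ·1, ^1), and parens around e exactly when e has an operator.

ω^5·5 + ω^4·5 + ω^3·5 + ω^2·5 + ω·5 + 1

[0] 6 ≡ 2^2 + 2 (base 2). Lift 3: 30. −1: 29.
[1] 29 ≡ 3^3 + 2 (base 3). Lift 4: 258. −1: 257.
[2] 257 ≡ 4^4 + 1 (base 4). Lift 5: 3126. −1: 3125.
[3] 3125 ≡ 5^5 (base 5). Lift 6: 46656. −1: 46655.
[4] 46655 ≡ 5·6^5 + 5·6^4 + 5·6^3 + 5·6^2 + 5·6 + 5 (base 6). Lift 7: 98040. −1: 98039.
[5] 98039 ≡ 5·7^5 + 5·7^4 + 5·7^3 + 5·7^2 + 5·7 + 4 (base 7). Lift 8: 187244. −1: 187243.
[6] 187243 ≡ 5·8^5 + 5·8^4 + 5·8^3 + 5·8^2 + 5·8 + 3 (base 8). Lift 9: 332148. −1: 332147.
[7] 332147 ≡ 5·9^5 + 5·9^4 + 5·9^3 + 5·9^2 + 5·9 + 2 (base 9). Lift 10: 555552. −1: 555551.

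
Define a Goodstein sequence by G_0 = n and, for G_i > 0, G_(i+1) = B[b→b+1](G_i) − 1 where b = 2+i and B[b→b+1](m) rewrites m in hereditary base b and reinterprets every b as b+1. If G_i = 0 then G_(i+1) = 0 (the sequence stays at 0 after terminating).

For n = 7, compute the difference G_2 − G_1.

step 0: 7 = 2^2 + 2 + 1; sub 3 for 2: 3^3 + 3 + 1; = 31; G_1 = 31−1 = 30
step 1: 30 = 3^3 + 3; sub 4 for 3: 4^4 + 4; = 260; G_2 = 260−1 = 259

229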